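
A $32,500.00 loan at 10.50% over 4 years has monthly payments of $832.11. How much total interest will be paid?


Total paid over the life of the loan = PMT × n.
Total paid = $832.11 × 48 = $39,941.28
Total interest = total paid − principal = $39,941.28 − $32,500.00 = $7,441.28

Total interest = (PMT × n) - PV = $7,441.28


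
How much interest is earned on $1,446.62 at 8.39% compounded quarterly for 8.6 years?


Compound interest earned = final amount − principal.
A = P(1 + r/n)^(nt) = $1,446.62 × (1 + 0.0839/4)^(4 × 8.6) = $2,954.43
Interest = A − P = $2,954.43 − $1,446.62 = $1,507.81

Interest = A - P = $1,507.81


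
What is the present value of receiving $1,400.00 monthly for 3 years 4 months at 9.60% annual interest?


Present value of an ordinary annuity: PV = PMT × (1 − (1 + r)^(−n)) / r
Monthly rate r = 0.096/12 = 0.008, n = 40
PV = $1,400.00 × (1 − (1 + 0.096/12)^(−40)) / (0.096/12)
PV = $1,400.00 × 34.115729
PV = $47,762.02

PV = PMT × (1-(1+r)^(-n))/r = $47,762.02


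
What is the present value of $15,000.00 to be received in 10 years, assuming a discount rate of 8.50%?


Present value formula: PV = FV / (1 + r)^t
PV = $15,000.00 / (1 + 0.085)^10
PV = $15,000.00 / 2.260983
PV = $6,634.28

PV = FV / (1 + r)^t = $6,634.28


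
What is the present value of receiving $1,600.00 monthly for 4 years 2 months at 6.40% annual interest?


Present value of an ordinary annuity: PV = PMT × (1 − (1 + r)^(−n)) / r
Monthly rate r = 0.064/12 ≈ 0.00533333, n = 50
PV = $1,600.00 × (1 − (1 + 0.064/12)^(−50)) / (0.064/12)
PV = $1,600.00 × 43.786638
PV = $70,058.62

PV = PMT × (1-(1+r)^(-n))/r = $70,058.62


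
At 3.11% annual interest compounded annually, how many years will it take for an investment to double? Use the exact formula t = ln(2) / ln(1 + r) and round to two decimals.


Doubling condition: (1 + r)^t = 2
Take ln of both sides: t × ln(1 + r) = ln(2)
t = ln(2) / ln(1 + r)
t = 0.693147 / 0.030626
t = 22.63

t = ln(2) / ln(1 + r) = 22.63 years


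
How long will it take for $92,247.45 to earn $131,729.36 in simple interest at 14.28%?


Rearrange the simple interest formula for t:
I = P × r × t  ⇒  t = I / (P × r)
t = $131,729.36 / ($92,247.45 × 0.1428)
t = 10

t = I/(P×r) = 10 years


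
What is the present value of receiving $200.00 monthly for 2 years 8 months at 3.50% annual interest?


Present value of an ordinary annuity: PV = PMT × (1 − (1 + r)^(−n)) / r
Monthly rate r = 0.035/12 ≈ 0.00291667, n = 32
PV = $200.00 × (1 − (1 + 0.035/12)^(−32)) / (0.035/12)
PV = $200.00 × 30.509633
PV = $6,101.93

PV = PMT × (1-(1+r)^(-n))/r = $6,101.93


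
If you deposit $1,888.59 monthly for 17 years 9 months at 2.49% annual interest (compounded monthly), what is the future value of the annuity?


Future value of an ordinary annuity: FV = PMT × ((1 + r)^n − 1) / r
Monthly rate r = 0.0249/12 = 0.002075, n = 213
FV = $1,888.59 × ((1 + 0.0249/12)^213 − 1) / (0.0249/12)
FV = $1,888.59 × 267.501009
FV = $505,199.73

FV = PMT × ((1+r)^n - 1)/r = $505,199.73


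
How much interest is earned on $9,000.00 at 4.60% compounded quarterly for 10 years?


Compound interest earned = final amount − principal.
A = P(1 + r/n)^(nt) = $9,000.00 × (1 + 0.046/4)^(4 × 10) = $14,219.29
Interest = A − P = $14,219.29 − $9,000.00 = $5,219.29

Interest = A - P = $5,219.29


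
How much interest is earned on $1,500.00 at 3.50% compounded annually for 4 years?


Compound interest earned = final amount − principal.
A = P(1 + r/n)^(nt) = $1,500.00 × (1 + 0.035/1)^(1 × 4) = $1,721.28
Interest = A − P = $1,721.28 − $1,500.00 = $221.28

Interest = A - P = $221.28


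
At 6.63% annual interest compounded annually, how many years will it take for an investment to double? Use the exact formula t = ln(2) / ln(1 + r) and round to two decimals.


Doubling condition: (1 + r)^t = 2
Take ln of both sides: t × ln(1 + r) = ln(2)
t = ln(2) / ln(1 + r)
t = 0.693147 / 0.064195
t = 10.80

t = ln(2) / ln(1 + r) = 10.80 years


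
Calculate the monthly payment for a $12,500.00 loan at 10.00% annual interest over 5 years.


Loan payment formula: PMT = PV × r / (1 − (1 + r)^(−n))
Monthly rate r = 0.1/12 ≈ 0.00833333, n = 60 months
Denominator: 1 − (1 + 0.1/12)^(−60) = 0.392211
PMT = $12,500.00 × (0.1/12) / 0.392211
PMT = $265.59 per month

PMT = PV × r / (1-(1+r)^(-n)) = $265.59/month


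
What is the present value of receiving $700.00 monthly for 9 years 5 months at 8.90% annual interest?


Present value of an ordinary annuity: PV = PMT × (1 − (1 + r)^(−n)) / r
Monthly rate r = 0.089/12 ≈ 0.00741667, n = 113
PV = $700.00 × (1 − (1 + 0.089/12)^(−113)) / (0.089/12)
PV = $700.00 × 76.330988
PV = $53,431.69

PV = PMT × (1-(1+r)^(-n))/r = $53,431.69


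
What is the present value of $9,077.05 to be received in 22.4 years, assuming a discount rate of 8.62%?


Present value formula: PV = FV / (1 + r)^t
PV = $9,077.05 / (1 + 0.0862)^22.4
PV = $9,077.05 / 6.373522
PV = $1,424.18

PV = FV / (1 + r)^t = $1,424.18


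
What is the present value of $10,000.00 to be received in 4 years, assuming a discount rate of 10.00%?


Present value formula: PV = FV / (1 + r)^t
PV = $10,000.00 / (1 + 0.1)^4
PV = $10,000.00 / 1.464100
PV = $6,830.13

PV = FV / (1 + r)^t = $6,830.13


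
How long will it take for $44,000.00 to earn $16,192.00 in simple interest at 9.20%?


Rearrange the simple interest formula for t:
I = P × r × t  ⇒  t = I / (P × r)
t = $16,192.00 / ($44,000.00 × 0.092)
t = 4

t = I/(P×r) = 4 years


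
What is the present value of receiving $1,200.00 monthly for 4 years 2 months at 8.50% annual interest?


Present value of an ordinary annuity: PV = PMT × (1 − (1 + r)^(−n)) / r
Monthly rate r = 0.085/12 ≈ 0.00708333, n = 50
PV = $1,200.00 × (1 − (1 + 0.085/12)^(−50)) / (0.085/12)
PV = $1,200.00 × 41.980990
PV = $50,377.19

PV = PMT × (1-(1+r)^(-n))/r = $50,377.19


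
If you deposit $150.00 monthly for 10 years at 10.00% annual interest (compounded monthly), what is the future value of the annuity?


Future value of an ordinary annuity: FV = PMT × ((1 + r)^n − 1) / r
Monthly rate r = 0.1/12 ≈ 0.00833333, n = 120
FV = $150.00 × ((1 + 0.1/12)^120 − 1) / (0.1/12)
FV = $150.00 × 204.844979
FV = $30,726.75

FV = PMT × ((1+r)^n - 1)/r = $30,726.75


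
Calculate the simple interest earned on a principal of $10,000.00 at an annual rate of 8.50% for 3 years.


Simple interest formula: I = P × r × t
I = $10,000.00 × 0.085 × 3
I = $2,550.00

I = P × r × t = $2,550.00


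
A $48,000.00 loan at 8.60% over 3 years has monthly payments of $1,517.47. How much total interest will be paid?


Total paid over the life of the loan = PMT × n.
Total paid = $1,517.47 × 36 = $54,628.92
Total interest = total paid − principal = $54,628.92 − $48,000.00 = $6,628.92

Total interest = (PMT × n) - PV = $6,628.92


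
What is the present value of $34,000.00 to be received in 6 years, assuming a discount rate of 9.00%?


Present value formula: PV = FV / (1 + r)^t
PV = $34,000.00 / (1 + 0.09)^6
PV = $34,000.00 / 1.677100
PV = $20,273.09

PV = FV / (1 + r)^t = $20,273.09


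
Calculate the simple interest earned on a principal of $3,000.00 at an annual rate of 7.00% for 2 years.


Simple interest formula: I = P × r × t
I = $3,000.00 × 0.07 × 2
I = $420.00

I = P × r × t = $420.00


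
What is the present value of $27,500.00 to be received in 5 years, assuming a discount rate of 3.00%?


Present value formula: PV = FV / (1 + r)^t
PV = $27,500.00 / (1 + 0.03)^5
PV = $27,500.00 / 1.159274
PV = $23,721.74

PV = FV / (1 + r)^t = $23,721.74


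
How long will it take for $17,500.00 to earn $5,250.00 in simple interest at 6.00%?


Rearrange the simple interest formula for t:
I = P × r × t  ⇒  t = I / (P × r)
t = $5,250.00 / ($17,500.00 × 0.06)
t = 5

t = I/(P×r) = 5 years


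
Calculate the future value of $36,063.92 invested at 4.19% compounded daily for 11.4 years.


Compound interest formula: A = P(1 + r/n)^(nt)
A = $36,063.92 × (1 + 0.0419/365)^(365 × 11.4)
Growth factor: (1 + 0.0419/365)^4161 = 1.612253
A = $36,063.92 × 1.612253
A = $58,144.16

A = P(1 + r/n)^(nt) = $58,144.16


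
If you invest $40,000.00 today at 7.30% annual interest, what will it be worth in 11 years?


Future value formula: FV = PV × (1 + r)^t
FV = $40,000.00 × (1 + 0.073)^11
FV = $40,000.00 × 2.1706857
FV = $86,827.43

FV = PV × (1 + r)^t = $86,827.43


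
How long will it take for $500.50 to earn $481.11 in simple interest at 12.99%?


Rearrange the simple interest formula for t:
I = P × r × t  ⇒  t = I / (P × r)
t = $481.11 / ($500.50 × 0.1299)
t = 7.4

t = I/(P×r) = 7.4 years


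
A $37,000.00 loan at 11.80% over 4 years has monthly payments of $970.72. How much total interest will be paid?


Total paid over the life of the loan = PMT × n.
Total paid = $970.72 × 48 = $46,594.56
Total interest = total paid − principal = $46,594.56 − $37,000.00 = $9,594.56

Total interest = (PMT × n) - PV = $9,594.56


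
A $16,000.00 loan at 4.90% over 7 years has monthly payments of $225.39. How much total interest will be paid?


Total paid over the life of the loan = PMT × n.
Total paid = $225.39 × 84 = $18,932.76
Total interest = total paid − principal = $18,932.76 − $16,000.00 = $2,932.76

Total interest = (PMT × n) - PV = $2,932.76


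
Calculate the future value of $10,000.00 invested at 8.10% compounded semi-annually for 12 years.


Compound interest formula: A = P(1 + r/n)^(nt)
A = $10,000.00 × (1 + 0.081/2)^(2 × 12)
Growth factor: (1 + 0.081/2)^24 = 2.593045
A = $10,000.00 × 2.593045
A = $25,930.45

A = P(1 + r/n)^(nt) = $25,930.45


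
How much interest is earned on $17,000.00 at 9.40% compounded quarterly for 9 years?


Compound interest earned = final amount − principal.
A = P(1 + r/n)^(nt) = $17,000.00 × (1 + 0.094/4)^(4 × 9) = $39,229.38
Interest = A − P = $39,229.38 − $17,000.00 = $22,229.38

Interest = A - P = $22,229.38


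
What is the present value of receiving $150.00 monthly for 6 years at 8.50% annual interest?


Present value of an ordinary annuity: PV = PMT × (1 − (1 + r)^(−n)) / r
Monthly rate r = 0.085/12 ≈ 0.00708333, n = 72
PV = $150.00 × (1 − (1 + 0.085/12)^(−72)) / (0.085/12)
PV = $150.00 × 56.248080
PV = $8,437.21

PV = PMT × (1-(1+r)^(-n))/r = $8,437.21


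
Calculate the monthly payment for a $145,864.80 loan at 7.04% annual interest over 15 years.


Loan payment formula: PMT = PV × r / (1 − (1 + r)^(−n))
Monthly rate r = 0.0704/12 ≈ 0.00586667, n = 180 months
Denominator: 1 − (1 + 0.0704/12)^(−180) = 0.651081
PMT = $145,864.80 × (0.0704/12) / 0.651081
PMT = $1,314.34 per month

PMT = PV × r / (1-(1+r)^(-n)) = $1,314.34/month


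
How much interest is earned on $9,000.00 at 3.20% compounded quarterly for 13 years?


Compound interest earned = final amount − principal.
A = P(1 + r/n)^(nt) = $9,000.00 × (1 + 0.032/4)^(4 × 13) = $13,620.41
Interest = A − P = $13,620.41 − $9,000.00 = $4,620.41

Interest = A - P = $4,620.41


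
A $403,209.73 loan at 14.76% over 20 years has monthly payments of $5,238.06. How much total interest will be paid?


Total paid over the life of the loan = PMT × n.
Total paid = $5,238.06 × 240 = $1,257,134.40
Total interest = total paid − principal = $1,257,134.40 − $403,209.73 = $853,924.67

Total interest = (PMT × n) - PV = $853,924.67


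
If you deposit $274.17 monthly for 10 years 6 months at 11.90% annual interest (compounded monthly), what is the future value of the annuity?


Future value of an ordinary annuity: FV = PMT × ((1 + r)^n − 1) / r
Monthly rate r = 0.119/12 ≈ 0.00991667, n = 126
FV = $274.17 × ((1 + 0.119/12)^126 − 1) / (0.119/12)
FV = $274.17 × 248.792532
FV = $68,211.45

FV = PMT × ((1+r)^n - 1)/r = $68,211.45


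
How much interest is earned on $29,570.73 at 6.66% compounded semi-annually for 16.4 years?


Compound interest earned = final amount − principal.
A = P(1 + r/n)^(nt) = $29,570.73 × (1 + 0.0666/2)^(2 × 16.4) = $86,594.23
Interest = A − P = $86,594.23 − $29,570.73 = $57,023.50

Interest = A - P = $57,023.50


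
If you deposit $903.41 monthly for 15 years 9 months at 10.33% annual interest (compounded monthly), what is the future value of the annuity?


Future value of an ordinary annuity: FV = PMT × ((1 + r)^n − 1) / r
Monthly rate r = 0.1033/12 ≈ 0.00860833, n = 189
FV = $903.41 × ((1 + 0.1033/12)^189 − 1) / (0.1033/12)
FV = $903.41 × 470.840475
FV = $425,361.99

FV = PMT × ((1+r)^n - 1)/r = $425,361.99


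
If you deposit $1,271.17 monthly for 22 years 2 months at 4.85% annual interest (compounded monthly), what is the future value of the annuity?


Future value of an ordinary annuity: FV = PMT × ((1 + r)^n − 1) / r
Monthly rate r = 0.0485/12 ≈ 0.00404167, n = 266
FV = $1,271.17 × ((1 + 0.0485/12)^266 − 1) / (0.0485/12)
FV = $1,271.17 × 476.015239
FV = $605,096.29

FV = PMT × ((1+r)^n - 1)/r = $605,096.29


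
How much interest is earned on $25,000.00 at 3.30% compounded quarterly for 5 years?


Compound interest earned = final amount − principal.
A = P(1 + r/n)^(nt) = $25,000.00 × (1 + 0.033/4)^(4 × 5) = $29,464.88
Interest = A − P = $29,464.88 − $25,000.00 = $4,464.88

Interest = A - P = $4,464.88


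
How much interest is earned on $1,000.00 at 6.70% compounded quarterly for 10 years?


Compound interest earned = final amount − principal.
A = P(1 + r/n)^(nt) = $1,000.00 × (1 + 0.067/4)^(4 × 10) = $1,943.42
Interest = A − P = $1,943.42 − $1,000.00 = $943.42

Interest = A - P = $943.42


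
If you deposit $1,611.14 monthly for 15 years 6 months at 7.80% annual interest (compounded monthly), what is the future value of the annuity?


Future value of an ordinary annuity: FV = PMT × ((1 + r)^n − 1) / r
Monthly rate r = 0.078/12 = 0.0065, n = 186
FV = $1,611.14 × ((1 + 0.078/12)^186 − 1) / (0.078/12)
FV = $1,611.14 × 359.546416
FV = $579,279.61

FV = PMT × ((1+r)^n - 1)/r = $579,279.61


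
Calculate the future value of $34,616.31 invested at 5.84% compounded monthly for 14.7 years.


Compound interest formula: A = P(1 + r/n)^(nt)
A = $34,616.31 × (1 + 0.0584/12)^(12 × 14.7)
Growth factor: (1 + 0.0584/12)^176.4 = 2.3546634
A = $34,616.31 × 2.3546634
A = $81,509.76

A = P(1 + r/n)^(nt) = $81,509.76


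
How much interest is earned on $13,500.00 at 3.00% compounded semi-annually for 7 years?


Compound interest earned = final amount − principal.
A = P(1 + r/n)^(nt) = $13,500.00 × (1 + 0.03/2)^(2 × 7) = $16,628.70
Interest = A − P = $16,628.70 − $13,500.00 = $3,128.70

Interest = A - P = $3,128.70


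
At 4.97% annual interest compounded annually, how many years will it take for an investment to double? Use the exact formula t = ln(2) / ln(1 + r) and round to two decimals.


Doubling condition: (1 + r)^t = 2
Take ln of both sides: t × ln(1 + r) = ln(2)
t = ln(2) / ln(1 + r)
t = 0.693147 / 0.048504
t = 14.29

t = ln(2) / ln(1 + r) = 14.29 years


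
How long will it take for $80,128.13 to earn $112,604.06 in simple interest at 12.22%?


Rearrange the simple interest formula for t:
I = P × r × t  ⇒  t = I / (P × r)
t = $112,604.06 / ($80,128.13 × 0.1222)
t = 11.5

t = I/(P×r) = 11.5 years


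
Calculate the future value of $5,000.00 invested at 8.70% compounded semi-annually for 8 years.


Compound interest formula: A = P(1 + r/n)^(nt)
A = $5,000.00 × (1 + 0.087/2)^(2 × 8)
Growth factor: (1 + 0.087/2)^16 = 1.976420
A = $5,000.00 × 1.976420
A = $9,882.10

A = P(1 + r/n)^(nt) = $9,882.10


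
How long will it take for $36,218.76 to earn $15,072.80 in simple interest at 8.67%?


Rearrange the simple interest formula for t:
I = P × r × t  ⇒  t = I / (P × r)
t = $15,072.80 / ($36,218.76 × 0.0867)
t = 4.8

t = I/(P×r) = 4.8 years


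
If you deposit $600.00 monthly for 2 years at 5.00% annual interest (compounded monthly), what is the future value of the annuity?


Future value of an ordinary annuity: FV = PMT × ((1 + r)^n − 1) / r
Monthly rate r = 0.05/12 ≈ 0.00416667, n = 24
FV = $600.00 × ((1 + 0.05/12)^24 − 1) / (0.05/12)
FV = $600.00 × 25.185921
FV = $15,111.55

FV = PMT × ((1+r)^n - 1)/r = $15,111.55


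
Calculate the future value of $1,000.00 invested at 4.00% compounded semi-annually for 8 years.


Compound interest formula: A = P(1 + r/n)^(nt)
A = $1,000.00 × (1 + 0.04/2)^(2 × 8)
Growth factor: (1 + 0.04/2)^16 = 1.372786
A = $1,000.00 × 1.372786
A = $1,372.79

A = P(1 + r/n)^(nt) = $1,372.79


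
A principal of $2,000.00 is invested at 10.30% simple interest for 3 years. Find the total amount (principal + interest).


Total amount formula: A = P(1 + rt) = P + P·r·t
Interest: I = P × r × t = $2,000.00 × 0.103 × 3 = $618.00
A = P + I = $2,000.00 + $618.00 = $2,618.00

A = P + I = P(1 + rt) = $2,618.00


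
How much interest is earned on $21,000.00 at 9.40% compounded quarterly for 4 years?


Compound interest earned = final amount − principal.
A = P(1 + r/n)^(nt) = $21,000.00 × (1 + 0.094/4)^(4 × 4) = $30,452.63
Interest = A − P = $30,452.63 − $21,000.00 = $9,452.63

Interest = A - P = $9,452.63


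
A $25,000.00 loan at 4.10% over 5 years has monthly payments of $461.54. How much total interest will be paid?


Total paid over the life of the loan = PMT × n.
Total paid = $461.54 × 60 = $27,692.40
Total interest = total paid − principal = $27,692.40 − $25,000.00 = $2,692.40

Total interest = (PMT × n) - PV = $2,692.40


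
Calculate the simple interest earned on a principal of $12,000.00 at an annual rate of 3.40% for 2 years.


Simple interest formula: I = P × r × t
I = $12,000.00 × 0.034 × 2
I = $816.00

I = P × r × t = $816.00


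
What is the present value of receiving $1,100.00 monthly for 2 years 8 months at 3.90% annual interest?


Present value of an ordinary annuity: PV = PMT × (1 − (1 + r)^(−n)) / r
Monthly rate r = 0.039/12 = 0.00325, n = 32
PV = $1,100.00 × (1 − (1 + 0.039/12)^(−32)) / (0.039/12)
PV = $1,100.00 × 30.3454498
PV = $33,379.99

PV = PMT × (1-(1+r)^(-n))/r = $33,379.99


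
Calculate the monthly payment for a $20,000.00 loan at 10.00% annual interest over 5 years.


Loan payment formula: PMT = PV × r / (1 − (1 + r)^(−n))
Monthly rate r = 0.1/12 ≈ 0.00833333, n = 60 months
Denominator: 1 − (1 + 0.1/12)^(−60) = 0.392211
PMT = $20,000.00 × (0.1/12) / 0.392211
PMT = $424.94 per month

PMT = PV × r / (1-(1+r)^(-n)) = $424.94/month


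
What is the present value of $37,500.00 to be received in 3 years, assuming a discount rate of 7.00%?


Present value formula: PV = FV / (1 + r)^t
PV = $37,500.00 / (1 + 0.07)^3
PV = $37,500.00 / 1.225043
PV = $30,611.17

PV = FV / (1 + r)^t = $30,611.17


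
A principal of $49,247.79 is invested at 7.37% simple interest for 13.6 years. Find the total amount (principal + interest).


Total amount formula: A = P(1 + rt) = P + P·r·t
Interest: I = P × r × t = $49,247.79 × 0.0737 × 13.6 = $49,362.04
A = P + I = $49,247.79 + $49,362.04 = $98,609.83

A = P + I = P(1 + rt) = $98,609.83


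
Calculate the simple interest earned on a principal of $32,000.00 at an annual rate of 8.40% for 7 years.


Simple interest formula: I = P × r × t
I = $32,000.00 × 0.084 × 7
I = $18,816.00

I = P × r × t = $18,816.00


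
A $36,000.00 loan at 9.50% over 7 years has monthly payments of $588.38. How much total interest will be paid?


Total paid over the life of the loan = PMT × n.
Total paid = $588.38 × 84 = $49,423.92
Total interest = total paid − principal = $49,423.92 − $36,000.00 = $13,423.92

Total interest = (PMT × n) - PV = $13,423.92


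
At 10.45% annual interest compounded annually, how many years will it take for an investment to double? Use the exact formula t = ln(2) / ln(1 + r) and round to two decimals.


Doubling condition: (1 + r)^t = 2
Take ln of both sides: t × ln(1 + r) = ln(2)
t = ln(2) / ln(1 + r)
t = 0.693147 / 0.099393
t = 6.97

t = ln(2) / ln(1 + r) = 6.97 years


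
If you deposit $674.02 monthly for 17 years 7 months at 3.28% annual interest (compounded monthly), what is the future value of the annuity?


Future value of an ordinary annuity: FV = PMT × ((1 + r)^n − 1) / r
Monthly rate r = 0.0328/12 ≈ 0.00273333, n = 211
FV = $674.02 × ((1 + 0.0328/12)^211 − 1) / (0.0328/12)
FV = $674.02 × 284.931765
FV = $192,049.71

FV = PMT × ((1+r)^n - 1)/r = $192,049.71


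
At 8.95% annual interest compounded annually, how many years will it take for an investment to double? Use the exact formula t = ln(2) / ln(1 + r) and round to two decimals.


Doubling condition: (1 + r)^t = 2
Take ln of both sides: t × ln(1 + r) = ln(2)
t = ln(2) / ln(1 + r)
t = 0.693147 / 0.085719
t = 8.09

t = ln(2) / ln(1 + r) = 8.09 years


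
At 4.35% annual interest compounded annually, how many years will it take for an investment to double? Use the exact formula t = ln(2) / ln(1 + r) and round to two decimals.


Doubling condition: (1 + r)^t = 2
Take ln of both sides: t × ln(1 + r) = ln(2)
t = ln(2) / ln(1 + r)
t = 0.693147 / 0.042580
t = 16.28

t = ln(2) / ln(1 + r) = 16.28 years


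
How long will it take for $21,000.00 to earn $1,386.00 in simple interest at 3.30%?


Rearrange the simple interest formula for t:
I = P × r × t  ⇒  t = I / (P × r)
t = $1,386.00 / ($21,000.00 × 0.033)
t = 2

t = I/(P×r) = 2 years


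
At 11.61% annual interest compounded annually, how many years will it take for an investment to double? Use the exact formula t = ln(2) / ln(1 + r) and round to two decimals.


Doubling condition: (1 + r)^t = 2
Take ln of both sides: t × ln(1 + r) = ln(2)
t = ln(2) / ln(1 + r)
t = 0.693147 / 0.109840
t = 6.31

t = ln(2) / ln(1 + r) = 6.31 years


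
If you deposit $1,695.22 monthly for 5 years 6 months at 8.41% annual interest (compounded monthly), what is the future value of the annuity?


Future value of an ordinary annuity: FV = PMT × ((1 + r)^n − 1) / r
Monthly rate r = 0.0841/12 ≈ 0.00700833, n = 66
FV = $1,695.22 × ((1 + 0.0841/12)^66 − 1) / (0.0841/12)
FV = $1,695.22 × 83.551741
FV = $141,638.58

FV = PMT × ((1+r)^n - 1)/r = $141,638.58


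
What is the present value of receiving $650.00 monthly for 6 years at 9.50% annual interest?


Present value of an ordinary annuity: PV = PMT × (1 − (1 + r)^(−n)) / r
Monthly rate r = 0.095/12 ≈ 0.00791667, n = 72
PV = $650.00 × (1 − (1 + 0.095/12)^(−72)) / (0.095/12)
PV = $650.00 × 54.720488
PV = $35,568.32

PV = PMT × (1-(1+r)^(-n))/r = $35,568.32


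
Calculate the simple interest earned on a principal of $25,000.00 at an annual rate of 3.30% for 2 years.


Simple interest formula: I = P × r × t
I = $25,000.00 × 0.033 × 2
I = $1,650.00

I = P × r × t = $1,650.00


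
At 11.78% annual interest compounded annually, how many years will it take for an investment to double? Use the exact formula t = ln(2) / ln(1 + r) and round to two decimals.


Doubling condition: (1 + r)^t = 2
Take ln of both sides: t × ln(1 + r) = ln(2)
t = ln(2) / ln(1 + r)
t = 0.693147 / 0.111362
t = 6.22

t = ln(2) / ln(1 + r) = 6.22 years


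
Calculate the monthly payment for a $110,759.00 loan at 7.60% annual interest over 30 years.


Loan payment formula: PMT = PV × r / (1 − (1 + r)^(−n))
Monthly rate r = 0.076/12 ≈ 0.00633333, n = 360 months
Denominator: 1 − (1 + 0.076/12)^(−360) = 0.896978
PMT = $110,759.00 × (0.076/12) / 0.896978
PMT = $782.04 per month

PMT = PV × r / (1-(1+r)^(-n)) = $782.04/month


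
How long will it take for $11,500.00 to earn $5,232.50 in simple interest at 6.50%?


Rearrange the simple interest formula for t:
I = P × r × t  ⇒  t = I / (P × r)
t = $5,232.50 / ($11,500.00 × 0.065)
t = 7

t = I/(P×r) = 7 years


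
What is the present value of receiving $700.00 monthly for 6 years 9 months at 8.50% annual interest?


Present value of an ordinary annuity: PV = PMT × (1 − (1 + r)^(−n)) / r
Monthly rate r = 0.085/12 ≈ 0.00708333, n = 81
PV = $700.00 × (1 − (1 + 0.085/12)^(−81)) / (0.085/12)
PV = $700.00 × 61.475389
PV = $43,032.77

PV = PMT × (1-(1+r)^(-n))/r = $43,032.77


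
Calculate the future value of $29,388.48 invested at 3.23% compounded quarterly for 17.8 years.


Compound interest formula: A = P(1 + r/n)^(nt)
A = $29,388.48 × (1 + 0.0323/4)^(4 × 17.8)
Growth factor: (1 + 0.0323/4)^71.2 = 1.7729257
A = $29,388.48 × 1.7729257
A = $52,103.59

A = P(1 + r/n)^(nt) = $52,103.59


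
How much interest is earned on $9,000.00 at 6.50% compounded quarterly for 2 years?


Compound interest earned = final amount − principal.
A = P(1 + r/n)^(nt) = $9,000.00 × (1 + 0.065/4)^(4 × 2) = $10,238.75
Interest = A − P = $10,238.75 − $9,000.00 = $1,238.75

Interest = A - P = $1,238.75


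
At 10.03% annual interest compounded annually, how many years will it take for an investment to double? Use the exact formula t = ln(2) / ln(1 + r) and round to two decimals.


Doubling condition: (1 + r)^t = 2
Take ln of both sides: t × ln(1 + r) = ln(2)
t = ln(2) / ln(1 + r)
t = 0.693147 / 0.095583
t = 7.25

t = ln(2) / ln(1 + r) = 7.25 years


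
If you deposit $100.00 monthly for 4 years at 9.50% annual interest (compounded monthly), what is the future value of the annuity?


Future value of an ordinary annuity: FV = PMT × ((1 + r)^n − 1) / r
Monthly rate r = 0.095/12 ≈ 0.00791667, n = 48
FV = $100.00 × ((1 + 0.095/12)^48 − 1) / (0.095/12)
FV = $100.00 × 58.117673
FV = $5,811.77

FV = PMT × ((1+r)^n - 1)/r = $5,811.77


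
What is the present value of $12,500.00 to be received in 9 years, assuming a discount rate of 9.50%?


Present value formula: PV = FV / (1 + r)^t
PV = $12,500.00 / (1 + 0.095)^9
PV = $12,500.00 / 2.263222
PV = $5,523.10

PV = FV / (1 + r)^t = $5,523.10


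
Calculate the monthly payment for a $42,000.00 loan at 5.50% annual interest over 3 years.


Loan payment formula: PMT = PV × r / (1 − (1 + r)^(−n))
Monthly rate r = 0.055/12 ≈ 0.00458333, n = 36 months
Denominator: 1 − (1 + 0.055/12)^(−36) = 0.1517866
PMT = $42,000.00 × (0.055/12) / 0.1517866
PMT = $1,268.23 per month

PMT = PV × r / (1-(1+r)^(-n)) = $1,268.23/month


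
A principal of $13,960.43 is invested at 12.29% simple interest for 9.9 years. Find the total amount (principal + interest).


Total amount formula: A = P(1 + rt) = P + P·r·t
Interest: I = P × r × t = $13,960.43 × 0.1229 × 9.9 = $16,985.79
A = P + I = $13,960.43 + $16,985.79 = $30,946.22

A = P + I = P(1 + rt) = $30,946.22


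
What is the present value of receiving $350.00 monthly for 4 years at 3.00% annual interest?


Present value of an ordinary annuity: PV = PMT × (1 − (1 + r)^(−n)) / r
Monthly rate r = 0.03/12 = 0.0025, n = 48
PV = $350.00 × (1 − (1 + 0.03/12)^(−48)) / (0.03/12)
PV = $350.00 × 45.178695
PV = $15,812.54

PV = PMT × (1-(1+r)^(-n))/r = $15,812.54


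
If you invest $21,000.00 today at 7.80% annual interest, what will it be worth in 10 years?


Future value formula: FV = PV × (1 + r)^t
FV = $21,000.00 × (1 + 0.078)^10
FV = $21,000.00 × 2.11927643
FV = $44,504.81

FV = PV × (1 + r)^t = $44,504.81


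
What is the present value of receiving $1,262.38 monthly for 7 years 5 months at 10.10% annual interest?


Present value of an ordinary annuity: PV = PMT × (1 − (1 + r)^(−n)) / r
Monthly rate r = 0.101/12 ≈ 0.00841667, n = 89
PV = $1,262.38 × (1 − (1 + 0.101/12)^(−89)) / (0.101/12)
PV = $1,262.38 × 62.461281
PV = $78,849.87

PV = PMT × (1-(1+r)^(-n))/r = $78,849.87


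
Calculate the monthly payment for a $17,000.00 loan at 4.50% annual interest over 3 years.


Loan payment formula: PMT = PV × r / (1 − (1 + r)^(−n))
Monthly rate r = 0.045/12 = 0.00375, n = 36 months
Denominator: 1 − (1 + 0.045/12)^(−36) = 0.126063
PMT = $17,000.00 × (0.045/12) / 0.126063
PMT = $505.70 per month

PMT = PV × r / (1-(1+r)^(-n)) = $505.70/month


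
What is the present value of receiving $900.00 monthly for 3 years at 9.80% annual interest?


Present value of an ordinary annuity: PV = PMT × (1 − (1 + r)^(−n)) / r
Monthly rate r = 0.098/12 ≈ 0.00816667, n = 36
PV = $900.00 × (1 − (1 + 0.098/12)^(−36)) / (0.098/12)
PV = $900.00 × 31.081606
PV = $27,973.45

PV = PMT × (1-(1+r)^(-n))/r = $27,973.45


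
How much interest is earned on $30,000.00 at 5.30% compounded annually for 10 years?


Compound interest earned = final amount − principal.
A = P(1 + r/n)^(nt) = $30,000.00 × (1 + 0.053/1)^(1 × 10) = $50,281.12
Interest = A − P = $50,281.12 − $30,000.00 = $20,281.12

Interest = A - P = $20,281.12


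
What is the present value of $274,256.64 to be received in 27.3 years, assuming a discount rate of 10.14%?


Present value formula: PV = FV / (1 + r)^t
PV = $274,256.64 / (1 + 0.1014)^27.3
PV = $274,256.64 / 13.966914
PV = $19,636.17

PV = FV / (1 + r)^t = $19,636.17


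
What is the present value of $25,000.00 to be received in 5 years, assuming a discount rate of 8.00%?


Present value formula: PV = FV / (1 + r)^t
PV = $25,000.00 / (1 + 0.08)^5
PV = $25,000.00 / 1.469328
PV = $17,014.58

PV = FV / (1 + r)^t = $17,014.58


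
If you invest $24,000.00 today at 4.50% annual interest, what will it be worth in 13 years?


Future value formula: FV = PV × (1 + r)^t
FV = $24,000.00 × (1 + 0.045)^13
FV = $24,000.00 × 1.7721961
FV = $42,532.71

FV = PV × (1 + r)^t = $42,532.71


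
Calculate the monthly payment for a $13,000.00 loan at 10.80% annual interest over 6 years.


Loan payment formula: PMT = PV × r / (1 − (1 + r)^(−n))
Monthly rate r = 0.108/12 = 0.009, n = 72 months
Denominator: 1 − (1 + 0.108/12)^(−72) = 0.475391
PMT = $13,000.00 × (0.108/12) / 0.475391
PMT = $246.11 per month

PMT = PV × r / (1-(1+r)^(-n)) = $246.11/month


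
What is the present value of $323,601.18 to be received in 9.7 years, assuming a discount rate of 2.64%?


Present value formula: PV = FV / (1 + r)^t
PV = $323,601.18 / (1 + 0.0264)^9.7
PV = $323,601.18 / 1.28757175
PV = $251,326.72

PV = FV / (1 + r)^t = $251,326.72


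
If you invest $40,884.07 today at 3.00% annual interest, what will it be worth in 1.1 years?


Future value formula: FV = PV × (1 + r)^t
FV = $40,884.07 × (1 + 0.03)^1.1
FV = $40,884.07 × 1.033049
FV = $42,235.25

FV = PV × (1 + r)^t = $42,235.25


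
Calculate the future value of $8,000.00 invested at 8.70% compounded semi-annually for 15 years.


Compound interest formula: A = P(1 + r/n)^(nt)
A = $8,000.00 × (1 + 0.087/2)^(2 × 15)
Growth factor: (1 + 0.087/2)^30 = 3.587349
A = $8,000.00 × 3.587349
A = $28,698.79

A = P(1 + r/n)^(nt) = $28,698.79


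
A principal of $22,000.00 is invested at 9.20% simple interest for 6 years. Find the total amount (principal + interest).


Total amount formula: A = P(1 + rt) = P + P·r·t
Interest: I = P × r × t = $22,000.00 × 0.092 × 6 = $12,144.00
A = P + I = $22,000.00 + $12,144.00 = $34,144.00

A = P + I = P(1 + rt) = $34,144.00


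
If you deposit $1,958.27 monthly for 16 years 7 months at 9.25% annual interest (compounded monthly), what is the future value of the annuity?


Future value of an ordinary annuity: FV = PMT × ((1 + r)^n − 1) / r
Monthly rate r = 0.0925/12 ≈ 0.00770833, n = 199
FV = $1,958.27 × ((1 + 0.0925/12)^199 − 1) / (0.0925/12)
FV = $1,958.27 × 468.233757
FV = $916,928.12

FV = PMT × ((1+r)^n - 1)/r = $916,928.12


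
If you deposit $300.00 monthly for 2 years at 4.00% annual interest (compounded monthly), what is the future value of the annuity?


Future value of an ordinary annuity: FV = PMT × ((1 + r)^n − 1) / r
Monthly rate r = 0.04/12 ≈ 0.00333333, n = 24
FV = $300.00 × ((1 + 0.04/12)^24 − 1) / (0.04/12)
FV = $300.00 × 24.942888
FV = $7,482.87

FV = PMT × ((1+r)^n - 1)/r = $7,482.87


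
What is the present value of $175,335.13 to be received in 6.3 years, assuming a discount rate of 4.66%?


Present value formula: PV = FV / (1 + r)^t
PV = $175,335.13 / (1 + 0.0466)^6.3
PV = $175,335.13 / 1.3323508
PV = $131,598.32

PV = FV / (1 + r)^t = $131,598.32


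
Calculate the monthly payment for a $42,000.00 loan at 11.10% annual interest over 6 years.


Loan payment formula: PMT = PV × r / (1 − (1 + r)^(−n))
Monthly rate r = 0.111/12 = 0.00925, n = 72 months
Denominator: 1 − (1 + 0.111/12)^(−72) = 0.484665
PMT = $42,000.00 × (0.111/12) / 0.484665
PMT = $801.58 per month

PMT = PV × r / (1-(1+r)^(-n)) = $801.58/month


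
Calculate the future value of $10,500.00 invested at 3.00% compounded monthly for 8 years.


Compound interest formula: A = P(1 + r/n)^(nt)
A = $10,500.00 × (1 + 0.03/12)^(12 × 8)
Growth factor: (1 + 0.03/12)^96 = 1.2708685
A = $10,500.00 × 1.2708685
A = $13,344.12

A = P(1 + r/n)^(nt) = $13,344.12


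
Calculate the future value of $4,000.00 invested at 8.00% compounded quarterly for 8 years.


Compound interest formula: A = P(1 + r/n)^(nt)
A = $4,000.00 × (1 + 0.08/4)^(4 × 8)
Growth factor: (1 + 0.08/4)^32 = 1.884541
A = $4,000.00 × 1.884541
A = $7,538.16

A = P(1 + r/n)^(nt) = $7,538.16


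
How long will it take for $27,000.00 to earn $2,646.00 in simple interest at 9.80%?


Rearrange the simple interest formula for t:
I = P × r × t  ⇒  t = I / (P × r)
t = $2,646.00 / ($27,000.00 × 0.098)
t = 1

t = I/(P×r) = 1 year


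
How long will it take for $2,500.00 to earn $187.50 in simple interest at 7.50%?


Rearrange the simple interest formula for t:
I = P × r × t  ⇒  t = I / (P × r)
t = $187.50 / ($2,500.00 × 0.075)
t = 1

t = I/(P×r) = 1 year


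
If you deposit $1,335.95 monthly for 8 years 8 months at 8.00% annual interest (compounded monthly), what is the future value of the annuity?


Future value of an ordinary annuity: FV = PMT × ((1 + r)^n − 1) / r
Monthly rate r = 0.08/12 ≈ 0.00666667, n = 104
FV = $1,335.95 × ((1 + 0.08/12)^104 − 1) / (0.08/12)
FV = $1,335.95 × 149.366249
FV = $199,545.84

FV = PMT × ((1+r)^n - 1)/r = $199,545.84


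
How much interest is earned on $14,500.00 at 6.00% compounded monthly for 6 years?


Compound interest earned = final amount − principal.
A = P(1 + r/n)^(nt) = $14,500.00 × (1 + 0.06/12)^(12 × 6) = $20,764.64
Interest = A − P = $20,764.64 − $14,500.00 = $6,264.64

Interest = A - P = $6,264.64


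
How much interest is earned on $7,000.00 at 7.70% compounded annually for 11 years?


Compound interest earned = final amount − principal.
A = P(1 + r/n)^(nt) = $7,000.00 × (1 + 0.077/1)^(1 × 11) = $15,829.63
Interest = A − P = $15,829.63 − $7,000.00 = $8,829.63

Interest = A - P = $8,829.63


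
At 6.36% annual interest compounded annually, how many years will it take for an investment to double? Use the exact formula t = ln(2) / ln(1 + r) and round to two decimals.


Doubling condition: (1 + r)^t = 2
Take ln of both sides: t × ln(1 + r) = ln(2)
t = ln(2) / ln(1 + r)
t = 0.693147 / 0.061659
t = 11.24

t = ln(2) / ln(1 + r) = 11.24 years


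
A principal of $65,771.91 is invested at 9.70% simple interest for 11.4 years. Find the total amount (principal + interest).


Total amount formula: A = P(1 + rt) = P + P·r·t
Interest: I = P × r × t = $65,771.91 × 0.097 × 11.4 = $72,730.58
A = P + I = $65,771.91 + $72,730.58 = $138,502.49

A = P + I = P(1 + rt) = $138,502.49


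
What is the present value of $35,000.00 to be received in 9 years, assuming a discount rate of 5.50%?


Present value formula: PV = FV / (1 + r)^t
PV = $35,000.00 / (1 + 0.055)^9
PV = $35,000.00 / 1.6190943
PV = $21,617.02

PV = FV / (1 + r)^t = $21,617.02


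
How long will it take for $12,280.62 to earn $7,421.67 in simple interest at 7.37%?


Rearrange the simple interest formula for t:
I = P × r × t  ⇒  t = I / (P × r)
t = $7,421.67 / ($12,280.62 × 0.0737)
t = 8.2

t = I/(P×r) = 8.2 years


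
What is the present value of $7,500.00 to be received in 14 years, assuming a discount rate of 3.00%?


Present value formula: PV = FV / (1 + r)^t
PV = $7,500.00 / (1 + 0.03)^14
PV = $7,500.00 / 1.512590
PV = $4,958.38

PV = FV / (1 + r)^t = $4,958.38


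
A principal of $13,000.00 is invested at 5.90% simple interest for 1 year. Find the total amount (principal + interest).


Total amount formula: A = P(1 + rt) = P + P·r·t
Interest: I = P × r × t = $13,000.00 × 0.059 × 1 = $767.00
A = P + I = $13,000.00 + $767.00 = $13,767.00

A = P + I = P(1 + rt) = $13,767.00


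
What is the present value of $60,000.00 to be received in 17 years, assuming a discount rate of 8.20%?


Present value formula: PV = FV / (1 + r)^t
PV = $60,000.00 / (1 + 0.082)^17
PV = $60,000.00 / 3.818242
PV = $15,714.04

PV = FV / (1 + r)^t = $15,714.04


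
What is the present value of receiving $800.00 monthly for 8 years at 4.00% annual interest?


Present value of an ordinary annuity: PV = PMT × (1 − (1 + r)^(−n)) / r
Monthly rate r = 0.04/12 ≈ 0.00333333, n = 96
PV = $800.00 × (1 − (1 + 0.04/12)^(−96)) / (0.04/12)
PV = $800.00 × 82.039332
PV = $65,631.47

PV = PMT × (1-(1+r)^(-n))/r = $65,631.47


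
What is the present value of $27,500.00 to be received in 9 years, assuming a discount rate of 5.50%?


Present value formula: PV = FV / (1 + r)^t
PV = $27,500.00 / (1 + 0.055)^9
PV = $27,500.00 / 1.6190943
PV = $16,984.80

PV = FV / (1 + r)^t = $16,984.80


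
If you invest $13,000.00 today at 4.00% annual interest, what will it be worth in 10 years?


Future value formula: FV = PV × (1 + r)^t
FV = $13,000.00 × (1 + 0.04)^10
FV = $13,000.00 × 1.4802443
FV = $19,243.18

FV = PV × (1 + r)^t = $19,243.18


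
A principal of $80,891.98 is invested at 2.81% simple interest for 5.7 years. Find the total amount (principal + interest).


Total amount formula: A = P(1 + rt) = P + P·r·t
Interest: I = P × r × t = $80,891.98 × 0.0281 × 5.7 = $12,956.47
A = P + I = $80,891.98 + $12,956.47 = $93,848.45

A = P + I = P(1 + rt) = $93,848.45


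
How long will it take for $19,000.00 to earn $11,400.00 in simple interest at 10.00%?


Rearrange the simple interest formula for t:
I = P × r × t  ⇒  t = I / (P × r)
t = $11,400.00 / ($19,000.00 × 0.1)
t = 6

t = I/(P×r) = 6 years


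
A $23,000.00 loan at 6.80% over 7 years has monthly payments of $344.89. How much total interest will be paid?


Total paid over the life of the loan = PMT × n.
Total paid = $344.89 × 84 = $28,970.76
Total interest = total paid − principal = $28,970.76 − $23,000.00 = $5,970.76

Total interest = (PMT × n) - PV = $5,970.76


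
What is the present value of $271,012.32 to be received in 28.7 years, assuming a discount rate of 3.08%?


Present value formula: PV = FV / (1 + r)^t
PV = $271,012.32 / (1 + 0.0308)^28.7
PV = $271,012.32 / 2.3883918
PV = $113,470.63

PV = FV / (1 + r)^t = $113,470.63


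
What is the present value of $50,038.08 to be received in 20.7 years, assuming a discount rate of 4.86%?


Present value formula: PV = FV / (1 + r)^t
PV = $50,038.08 / (1 + 0.0486)^20.7
PV = $50,038.08 / 2.670693
PV = $18,735.99

PV = FV / (1 + r)^t = $18,735.99


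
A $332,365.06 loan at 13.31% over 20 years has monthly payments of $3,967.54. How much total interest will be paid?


Total paid over the life of the loan = PMT × n.
Total paid = $3,967.54 × 240 = $952,209.60
Total interest = total paid − principal = $952,209.60 − $332,365.06 = $619,844.54

Total interest = (PMT × n) - PV = $619,844.54


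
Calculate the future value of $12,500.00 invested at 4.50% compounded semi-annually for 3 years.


Compound interest formula: A = P(1 + r/n)^(nt)
A = $12,500.00 × (1 + 0.045/2)^(2 × 3)
Growth factor: (1 + 0.045/2)^6 = 1.1428254
A = $12,500.00 × 1.1428254
A = $14,285.32

A = P(1 + r/n)^(nt) = $14,285.32
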